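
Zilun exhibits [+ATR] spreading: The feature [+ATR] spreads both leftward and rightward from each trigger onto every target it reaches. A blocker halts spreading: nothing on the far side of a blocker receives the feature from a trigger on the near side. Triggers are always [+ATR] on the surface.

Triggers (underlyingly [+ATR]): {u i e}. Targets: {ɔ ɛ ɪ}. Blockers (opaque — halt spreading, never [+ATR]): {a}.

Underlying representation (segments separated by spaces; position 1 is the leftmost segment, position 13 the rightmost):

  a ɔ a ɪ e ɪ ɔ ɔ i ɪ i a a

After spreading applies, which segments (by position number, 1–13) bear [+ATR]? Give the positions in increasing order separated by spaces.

From /e/ at 5 rightward: 6 /ɪ/ → [+ATR]; 7 /ɔ/ → [+ATR]; 8 /ɔ/ → [+ATR]; 9 /i/ is itself a trigger — this domain ends here.
From /e/ at 5 leftward: 4 /ɪ/ → [+ATR]; 3 /a/ blocks.
From /i/ at 9 rightward: 10 /ɪ/ → [+ATR]; 11 /i/ is itself a trigger — this domain ends here.
From /i/ at 9 leftward: 8 /ɔ/ → [+ATR]; 7 /ɔ/ → [+ATR]; 6 /ɪ/ → [+ATR]; 5 /e/ is itself a trigger — this domain ends here.
From /i/ at 11 rightward: 12 /a/ blocks.
From /i/ at 11 leftward: 10 /ɪ/ → [+ATR]; 9 /i/ is itself a trigger — this domain ends here.
Target with no active source: position 2 stays [-ATR].

4 5 6 7 8 9 10 11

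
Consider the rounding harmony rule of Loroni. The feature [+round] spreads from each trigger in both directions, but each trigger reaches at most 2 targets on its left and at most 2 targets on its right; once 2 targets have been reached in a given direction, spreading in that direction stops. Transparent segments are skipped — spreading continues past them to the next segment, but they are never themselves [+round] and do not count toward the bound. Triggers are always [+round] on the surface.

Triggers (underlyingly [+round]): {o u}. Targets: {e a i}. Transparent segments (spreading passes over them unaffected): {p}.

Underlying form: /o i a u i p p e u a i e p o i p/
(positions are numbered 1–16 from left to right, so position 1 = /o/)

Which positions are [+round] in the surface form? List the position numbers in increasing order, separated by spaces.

From /o/ at 1 rightward: 2 /i/ → [+round]; 3 /a/ → [+round]; bound reached.
From /o/ at 1 leftward: word edge.
From /u/ at 4 rightward: 5 /i/ → [+round]; 6 /p/ transparent; 7 /p/ transparent; 8 /e/ → [+round]; bound reached.
From /u/ at 4 leftward: 3 /a/ → [+round]; 2 /i/ → [+round]; bound reached.
From /u/ at 9 rightward: 10 /a/ → [+round]; 11 /i/ → [+round]; bound reached.
From /u/ at 9 leftward: 8 /e/ → [+round]; 7 /p/ transparent; 6 /p/ transparent; 5 /i/ → [+round]; bound reached.
From /o/ at 14 rightward: 15 /i/ → [+round]; 16 /p/ transparent; word edge.
From /o/ at 14 leftward: 13 /p/ transparent; 12 /e/ → [+round]; 11 /i/ → [+round]; bound reached.

1 2 3 4 5 8 9 10 11 12 14 15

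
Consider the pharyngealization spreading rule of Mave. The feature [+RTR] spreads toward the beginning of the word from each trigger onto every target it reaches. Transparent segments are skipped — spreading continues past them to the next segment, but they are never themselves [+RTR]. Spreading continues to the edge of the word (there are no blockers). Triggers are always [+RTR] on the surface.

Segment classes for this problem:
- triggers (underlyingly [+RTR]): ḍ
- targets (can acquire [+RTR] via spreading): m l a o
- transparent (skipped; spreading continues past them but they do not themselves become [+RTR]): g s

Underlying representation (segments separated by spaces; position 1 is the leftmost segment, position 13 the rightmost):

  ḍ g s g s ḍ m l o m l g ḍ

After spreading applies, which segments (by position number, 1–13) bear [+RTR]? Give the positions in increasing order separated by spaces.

1 6 7 8 9 10 11 13

From /ḍ/ at 1 leftward: word edge.
From /ḍ/ at 6 leftward: 5 /s/ transparent; 4 /g/ transparent; 3 /s/ transparent; 2 /g/ transparent; 1 /ḍ/ is itself a trigger — this domain ends here.
From /ḍ/ at 13 leftward: 12 /g/ transparent; 11 /l/ → [+RTR]; 10 /m/ → [+RTR]; 9 /o/ → [+RTR]; 8 /l/ → [+RTR]; 7 /m/ → [+RTR]; 6 /ḍ/ is itself a trigger — this domain ends here.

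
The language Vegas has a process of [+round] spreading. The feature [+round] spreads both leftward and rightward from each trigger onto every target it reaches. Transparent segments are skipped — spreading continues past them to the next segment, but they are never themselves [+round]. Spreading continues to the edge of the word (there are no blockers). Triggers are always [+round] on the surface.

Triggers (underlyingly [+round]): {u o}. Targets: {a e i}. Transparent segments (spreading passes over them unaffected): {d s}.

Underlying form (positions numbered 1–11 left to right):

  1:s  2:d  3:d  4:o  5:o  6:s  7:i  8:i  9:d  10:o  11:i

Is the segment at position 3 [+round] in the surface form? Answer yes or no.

From /o/ at 4 rightward: 5 /o/ is itself a trigger — this domain ends here.
From /o/ at 4 leftward: 3 /d/ transparent; 2 /d/ transparent; 1 /s/ transparent; word edge.
From /o/ at 5 rightward: 6 /s/ transparent; 7 /i/ → [+round]; 8 /i/ → [+round]; 9 /d/ transparent; 10 /o/ is itself a trigger — this domain ends here.
From /o/ at 5 leftward: 4 /o/ is itself a trigger — this domain ends here.
From /o/ at 10 rightward: 11 /i/ → [+round]; word edge.
From /o/ at 10 leftward: 9 /d/ transparent; 8 /i/ → [+round]; 7 /i/ → [+round]; 6 /s/ transparent; 5 /o/ is itself a trigger — this domain ends here.
[+round] positions on the surface: 4 5 7 8 10 11.

no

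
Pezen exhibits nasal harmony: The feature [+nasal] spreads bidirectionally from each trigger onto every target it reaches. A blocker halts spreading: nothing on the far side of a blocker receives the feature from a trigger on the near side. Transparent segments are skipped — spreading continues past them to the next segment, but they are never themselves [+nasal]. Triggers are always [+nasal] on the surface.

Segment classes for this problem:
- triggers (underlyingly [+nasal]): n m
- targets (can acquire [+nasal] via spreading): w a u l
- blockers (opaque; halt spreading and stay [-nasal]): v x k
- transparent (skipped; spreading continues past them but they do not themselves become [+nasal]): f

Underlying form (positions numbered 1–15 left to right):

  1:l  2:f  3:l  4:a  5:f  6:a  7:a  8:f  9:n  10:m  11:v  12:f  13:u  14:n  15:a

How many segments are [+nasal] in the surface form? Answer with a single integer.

10

From /n/ at 9 rightward: 10 /m/ is itself a trigger — this domain ends here.
From /n/ at 9 leftward: 8 /f/ transparent; 7 /a/ → [+nasal]; 6 /a/ → [+nasal]; 5 /f/ transparent; 4 /a/ → [+nasal]; 3 /l/ → [+nasal]; 2 /f/ transparent; 1 /l/ → [+nasal]; word edge.
From /m/ at 10 rightward: 11 /v/ blocks.
From /m/ at 10 leftward: 9 /n/ is itself a trigger — this domain ends here.
From /n/ at 14 rightward: 15 /a/ → [+nasal]; word edge.
From /n/ at 14 leftward: 13 /u/ → [+nasal]; 12 /f/ transparent; 11 /v/ blocks.
[+nasal] positions on the surface: 1 3 4 6 7 9 10 13 14 15.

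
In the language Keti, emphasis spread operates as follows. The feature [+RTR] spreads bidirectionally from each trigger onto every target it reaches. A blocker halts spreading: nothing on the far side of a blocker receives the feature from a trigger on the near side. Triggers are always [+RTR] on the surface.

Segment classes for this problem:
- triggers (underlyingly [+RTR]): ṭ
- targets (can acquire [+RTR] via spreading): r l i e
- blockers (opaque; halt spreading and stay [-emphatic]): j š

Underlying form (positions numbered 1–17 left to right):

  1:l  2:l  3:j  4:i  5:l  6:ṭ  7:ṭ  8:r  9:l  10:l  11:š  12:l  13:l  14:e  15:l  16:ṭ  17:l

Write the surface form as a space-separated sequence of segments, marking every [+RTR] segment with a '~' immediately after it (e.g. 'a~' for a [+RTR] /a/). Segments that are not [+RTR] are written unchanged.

l l j i~ l~ ṭ~ ṭ~ r~ l~ l~ š l~ l~ e~ l~ ṭ~ l~

From /ṭ/ at 6 rightward: 7 /ṭ/ is itself a trigger — this domain ends here.
From /ṭ/ at 6 leftward: 5 /l/ → [+RTR]; 4 /i/ → [+RTR]; 3 /j/ blocks.
From /ṭ/ at 7 rightward: 8 /r/ → [+RTR]; 9 /l/ → [+RTR]; 10 /l/ → [+RTR]; 11 /š/ blocks.
From /ṭ/ at 7 leftward: 6 /ṭ/ is itself a trigger — this domain ends here.
From /ṭ/ at 16 rightward: 17 /l/ → [+RTR]; word edge.
From /ṭ/ at 16 leftward: 15 /l/ → [+RTR]; 14 /e/ → [+RTR]; 13 /l/ → [+RTR]; 12 /l/ → [+RTR]; 11 /š/ blocks.
Targets with no active source: positions 1 2 stay [-emphatic].
[+RTR] positions on the surface: 4 5 6 7 8 9 10 12 13 14 15 16 17.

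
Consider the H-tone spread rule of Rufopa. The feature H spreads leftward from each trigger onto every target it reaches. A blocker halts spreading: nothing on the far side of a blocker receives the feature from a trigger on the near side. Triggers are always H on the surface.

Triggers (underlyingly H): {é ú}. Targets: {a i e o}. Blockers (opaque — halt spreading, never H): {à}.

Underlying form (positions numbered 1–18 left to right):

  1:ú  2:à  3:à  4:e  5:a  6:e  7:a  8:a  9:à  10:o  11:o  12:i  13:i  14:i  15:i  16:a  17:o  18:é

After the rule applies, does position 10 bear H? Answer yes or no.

yes

From /ú/ at 1 leftward: word edge.
From /é/ at 18 leftward: 17 /o/ → H; 16 /a/ → H; 15 /i/ → H; 14 /i/ → H; 13 /i/ → H; 12 /i/ → H; 11 /o/ → H; 10 /o/ → H; 9 /à/ blocks.
Targets with no active source: positions 4 5 6 7 8 stay [-high tone].
H positions on the surface: 1 10 11 12 13 14 15 16 17 18.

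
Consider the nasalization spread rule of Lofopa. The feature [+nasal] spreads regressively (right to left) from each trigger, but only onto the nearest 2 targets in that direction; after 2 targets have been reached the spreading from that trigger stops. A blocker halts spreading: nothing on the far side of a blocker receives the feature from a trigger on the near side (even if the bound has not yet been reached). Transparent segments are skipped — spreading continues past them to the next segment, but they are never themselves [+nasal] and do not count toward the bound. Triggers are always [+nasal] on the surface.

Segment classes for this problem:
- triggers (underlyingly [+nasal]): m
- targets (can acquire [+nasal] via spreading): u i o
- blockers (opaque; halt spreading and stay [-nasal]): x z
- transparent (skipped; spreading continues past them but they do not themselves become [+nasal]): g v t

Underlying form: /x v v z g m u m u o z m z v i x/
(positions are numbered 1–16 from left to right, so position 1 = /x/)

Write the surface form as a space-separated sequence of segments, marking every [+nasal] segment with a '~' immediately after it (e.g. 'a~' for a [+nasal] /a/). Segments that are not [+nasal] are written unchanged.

x v v z g m~ u~ m~ u o z m~ z v i x

From /m/ at 6 leftward: 5 /g/ transparent; 4 /z/ blocks.
From /m/ at 8 leftward: 7 /u/ → [+nasal]; 6 /m/ is itself a trigger — this domain ends here.
From /m/ at 12 leftward: 11 /z/ blocks.
Targets with no active source: positions 9 10 15 stay [-nasal].
[+nasal] positions on the surface: 6 7 8 12.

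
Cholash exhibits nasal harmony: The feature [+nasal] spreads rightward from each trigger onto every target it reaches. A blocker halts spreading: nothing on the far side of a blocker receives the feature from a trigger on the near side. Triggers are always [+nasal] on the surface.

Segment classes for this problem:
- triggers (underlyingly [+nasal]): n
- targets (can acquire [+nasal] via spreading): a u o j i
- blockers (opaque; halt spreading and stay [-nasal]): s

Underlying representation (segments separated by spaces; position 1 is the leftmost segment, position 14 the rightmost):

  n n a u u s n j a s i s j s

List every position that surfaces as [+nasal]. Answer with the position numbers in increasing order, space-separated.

1 2 3 4 5 7 8 9

From /n/ at 1 rightward: 2 /n/ is itself a trigger — this domain ends here.
From /n/ at 2 rightward: 3 /a/ → [+nasal]; 4 /u/ → [+nasal]; 5 /u/ → [+nasal]; 6 /s/ blocks.
From /n/ at 7 rightward: 8 /j/ → [+nasal]; 9 /a/ → [+nasal]; 10 /s/ blocks.
Targets with no active source: positions 11 13 stay [-nasal].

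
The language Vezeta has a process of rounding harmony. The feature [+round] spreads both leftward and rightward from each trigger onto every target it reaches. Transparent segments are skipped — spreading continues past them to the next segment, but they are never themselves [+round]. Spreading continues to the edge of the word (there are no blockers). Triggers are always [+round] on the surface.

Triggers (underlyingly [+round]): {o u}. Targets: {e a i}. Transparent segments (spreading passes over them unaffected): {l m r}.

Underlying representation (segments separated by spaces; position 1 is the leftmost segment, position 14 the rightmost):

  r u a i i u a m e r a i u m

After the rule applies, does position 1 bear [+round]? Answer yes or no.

From /u/ at 2 rightward: 3 /a/ → [+round]; 4 /i/ → [+round]; 5 /i/ → [+round]; 6 /u/ is itself a trigger — this domain ends here.
From /u/ at 2 leftward: 1 /r/ transparent; word edge.
From /u/ at 6 rightward: 7 /a/ → [+round]; 8 /m/ transparent; 9 /e/ → [+round]; 10 /r/ transparent; 11 /a/ → [+round]; 12 /i/ → [+round]; 13 /u/ is itself a trigger — this domain ends here.
From /u/ at 6 leftward: 5 /i/ → [+round]; 4 /i/ → [+round]; 3 /a/ → [+round]; 2 /u/ is itself a trigger — this domain ends here.
From /u/ at 13 rightward: 14 /m/ transparent; word edge.
From /u/ at 13 leftward: 12 /i/ → [+round]; 11 /a/ → [+round]; 10 /r/ transparent; 9 /e/ → [+round]; 8 /m/ transparent; 7 /a/ → [+round]; 6 /u/ is itself a trigger — this domain ends here.
[+round] positions on the surface: 2 3 4 5 6 7 9 11 12 13.

no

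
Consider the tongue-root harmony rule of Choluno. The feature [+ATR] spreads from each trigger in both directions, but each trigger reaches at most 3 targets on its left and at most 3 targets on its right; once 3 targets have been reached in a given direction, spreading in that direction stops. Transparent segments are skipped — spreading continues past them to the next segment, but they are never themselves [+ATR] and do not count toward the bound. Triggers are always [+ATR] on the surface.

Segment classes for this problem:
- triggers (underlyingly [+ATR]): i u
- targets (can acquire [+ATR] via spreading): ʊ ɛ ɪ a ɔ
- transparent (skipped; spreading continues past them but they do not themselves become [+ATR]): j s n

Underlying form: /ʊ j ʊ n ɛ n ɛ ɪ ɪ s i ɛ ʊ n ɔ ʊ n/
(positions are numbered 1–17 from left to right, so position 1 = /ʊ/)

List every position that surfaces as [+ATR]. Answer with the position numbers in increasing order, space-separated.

7 8 9 11 12 13 15

From /i/ at 11 rightward: 12 /ɛ/ → [+ATR]; 13 /ʊ/ → [+ATR]; 14 /n/ transparent; 15 /ɔ/ → [+ATR]; bound reached.
From /i/ at 11 leftward: 10 /s/ transparent; 9 /ɪ/ → [+ATR]; 8 /ɪ/ → [+ATR]; 7 /ɛ/ → [+ATR]; bound reached.
Targets with no active source: positions 1 3 5 16 stay [-ATR].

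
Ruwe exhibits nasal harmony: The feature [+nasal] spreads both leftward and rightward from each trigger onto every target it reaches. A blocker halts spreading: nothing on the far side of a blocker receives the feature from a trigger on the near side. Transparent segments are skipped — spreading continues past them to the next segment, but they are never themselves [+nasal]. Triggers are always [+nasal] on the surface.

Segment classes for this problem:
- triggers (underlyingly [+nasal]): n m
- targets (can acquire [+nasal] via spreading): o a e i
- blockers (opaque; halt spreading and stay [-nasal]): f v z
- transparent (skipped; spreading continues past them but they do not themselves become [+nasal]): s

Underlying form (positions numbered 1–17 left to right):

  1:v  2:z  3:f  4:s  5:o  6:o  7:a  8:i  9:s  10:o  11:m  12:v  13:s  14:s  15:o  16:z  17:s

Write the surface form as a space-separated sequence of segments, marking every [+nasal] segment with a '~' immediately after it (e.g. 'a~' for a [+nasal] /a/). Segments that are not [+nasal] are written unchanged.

v z f s o~ o~ a~ i~ s o~ m~ v s s o z s

From /m/ at 11 rightward: 12 /v/ blocks.
From /m/ at 11 leftward: 10 /o/ → [+nasal]; 9 /s/ transparent; 8 /i/ → [+nasal]; 7 /a/ → [+nasal]; 6 /o/ → [+nasal]; 5 /o/ → [+nasal]; 4 /s/ transparent; 3 /f/ blocks.
Target with no active source: position 15 stays [-nasal].
[+nasal] positions on the surface: 5 6 7 8 10 11.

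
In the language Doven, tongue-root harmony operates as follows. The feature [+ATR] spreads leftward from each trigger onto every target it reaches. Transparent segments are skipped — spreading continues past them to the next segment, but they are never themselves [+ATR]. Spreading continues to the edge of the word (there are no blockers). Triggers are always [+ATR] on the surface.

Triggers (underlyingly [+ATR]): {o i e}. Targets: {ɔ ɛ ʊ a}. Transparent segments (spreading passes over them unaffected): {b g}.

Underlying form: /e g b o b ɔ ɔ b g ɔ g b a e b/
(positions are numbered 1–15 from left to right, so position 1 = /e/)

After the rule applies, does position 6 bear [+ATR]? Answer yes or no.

yes

From /e/ at 1 leftward: word edge.
From /o/ at 4 leftward: 3 /b/ transparent; 2 /g/ transparent; 1 /e/ is itself a trigger — this domain ends here.
From /e/ at 14 leftward: 13 /a/ → [+ATR]; 12 /b/ transparent; 11 /g/ transparent; 10 /ɔ/ → [+ATR]; 9 /g/ transparent; 8 /b/ transparent; 7 /ɔ/ → [+ATR]; 6 /ɔ/ → [+ATR]; 5 /b/ transparent; 4 /o/ is itself a trigger — this domain ends here.
[+ATR] positions on the surface: 1 4 6 7 10 13 14.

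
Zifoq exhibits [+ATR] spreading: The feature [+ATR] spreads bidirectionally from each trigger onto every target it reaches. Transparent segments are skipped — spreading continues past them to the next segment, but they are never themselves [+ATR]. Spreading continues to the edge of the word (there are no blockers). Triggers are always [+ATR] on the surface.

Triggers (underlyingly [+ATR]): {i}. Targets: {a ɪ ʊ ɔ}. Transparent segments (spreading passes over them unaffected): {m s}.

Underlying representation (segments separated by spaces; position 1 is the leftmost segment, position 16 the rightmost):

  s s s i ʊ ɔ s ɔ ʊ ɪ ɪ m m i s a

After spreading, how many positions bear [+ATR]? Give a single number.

From /i/ at 4 rightward: 5 /ʊ/ → [+ATR]; 6 /ɔ/ → [+ATR]; 7 /s/ transparent; 8 /ɔ/ → [+ATR]; 9 /ʊ/ → [+ATR]; 10 /ɪ/ → [+ATR]; 11 /ɪ/ → [+ATR]; 12 /m/ transparent; 13 /m/ transparent; 14 /i/ is itself a trigger — this domain ends here.
From /i/ at 4 leftward: 3 /s/ transparent; 2 /s/ transparent; 1 /s/ transparent; word edge.
From /i/ at 14 rightward: 15 /s/ transparent; 16 /a/ → [+ATR]; word edge.
From /i/ at 14 leftward: 13 /m/ transparent; 12 /m/ transparent; 11 /ɪ/ → [+ATR]; 10 /ɪ/ → [+ATR]; 9 /ʊ/ → [+ATR]; 8 /ɔ/ → [+ATR]; 7 /s/ transparent; 6 /ɔ/ → [+ATR]; 5 /ʊ/ → [+ATR]; 4 /i/ is itself a trigger — this domain ends here.
[+ATR] positions on the surface: 4 5 6 8 9 10 11 14 16.

9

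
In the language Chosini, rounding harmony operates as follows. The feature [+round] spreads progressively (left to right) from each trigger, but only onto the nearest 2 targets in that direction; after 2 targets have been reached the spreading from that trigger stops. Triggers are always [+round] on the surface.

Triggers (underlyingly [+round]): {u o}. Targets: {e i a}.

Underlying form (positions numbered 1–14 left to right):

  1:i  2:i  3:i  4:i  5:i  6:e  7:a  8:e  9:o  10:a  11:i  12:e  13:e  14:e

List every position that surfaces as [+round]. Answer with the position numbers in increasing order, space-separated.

9 10 11

From /o/ at 9 rightward: 10 /a/ → [+round]; 11 /i/ → [+round]; bound reached.
Targets with no active source: positions 1 2 3 4 5 6 7 8 12 13 14 stay [-round].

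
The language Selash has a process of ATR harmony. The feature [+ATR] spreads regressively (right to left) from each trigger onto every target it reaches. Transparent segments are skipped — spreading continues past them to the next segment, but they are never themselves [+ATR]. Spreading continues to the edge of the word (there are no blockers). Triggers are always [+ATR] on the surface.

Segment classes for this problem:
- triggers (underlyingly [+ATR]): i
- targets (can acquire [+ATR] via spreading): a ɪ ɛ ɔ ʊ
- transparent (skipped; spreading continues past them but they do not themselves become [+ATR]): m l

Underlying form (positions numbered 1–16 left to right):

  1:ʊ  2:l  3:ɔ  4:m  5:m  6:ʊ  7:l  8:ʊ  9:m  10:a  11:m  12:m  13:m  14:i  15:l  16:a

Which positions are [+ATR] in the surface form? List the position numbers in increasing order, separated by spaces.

1 3 6 8 10 14

From /i/ at 14 leftward: 13 /m/ transparent; 12 /m/ transparent; 11 /m/ transparent; 10 /a/ → [+ATR]; 9 /m/ transparent; 8 /ʊ/ → [+ATR]; 7 /l/ transparent; 6 /ʊ/ → [+ATR]; 5 /m/ transparent; 4 /m/ transparent; 3 /ɔ/ → [+ATR]; 2 /l/ transparent; 1 /ʊ/ → [+ATR]; word edge.
Target with no active source: position 16 stays [-ATR].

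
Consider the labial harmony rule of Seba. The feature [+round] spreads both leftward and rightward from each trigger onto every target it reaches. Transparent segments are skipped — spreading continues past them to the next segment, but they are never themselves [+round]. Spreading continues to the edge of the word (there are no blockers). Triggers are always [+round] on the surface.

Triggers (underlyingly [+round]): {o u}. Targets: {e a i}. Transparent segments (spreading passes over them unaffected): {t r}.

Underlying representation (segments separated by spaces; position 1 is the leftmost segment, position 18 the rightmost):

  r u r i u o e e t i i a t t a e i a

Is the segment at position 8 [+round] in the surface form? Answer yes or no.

From /u/ at 2 rightward: 3 /r/ transparent; 4 /i/ → [+round]; 5 /u/ is itself a trigger — this domain ends here.
From /u/ at 2 leftward: 1 /r/ transparent; word edge.
From /u/ at 5 rightward: 6 /o/ is itself a trigger — this domain ends here.
From /u/ at 5 leftward: 4 /i/ → [+round]; 3 /r/ transparent; 2 /u/ is itself a trigger — this domain ends here.
From /o/ at 6 rightward: 7 /e/ → [+round]; 8 /e/ → [+round]; 9 /t/ transparent; 10 /i/ → [+round]; 11 /i/ → [+round]; 12 /a/ → [+round]; 13 /t/ transparent; 14 /t/ transparent; 15 /a/ → [+round]; 16 /e/ → [+round]; 17 /i/ → [+round]; 18 /a/ → [+round]; word edge.
From /o/ at 6 leftward: 5 /u/ is itself a trigger — this domain ends here.
[+round] positions on the surface: 2 4 5 6 7 8 10 11 12 15 16 17 18.

yes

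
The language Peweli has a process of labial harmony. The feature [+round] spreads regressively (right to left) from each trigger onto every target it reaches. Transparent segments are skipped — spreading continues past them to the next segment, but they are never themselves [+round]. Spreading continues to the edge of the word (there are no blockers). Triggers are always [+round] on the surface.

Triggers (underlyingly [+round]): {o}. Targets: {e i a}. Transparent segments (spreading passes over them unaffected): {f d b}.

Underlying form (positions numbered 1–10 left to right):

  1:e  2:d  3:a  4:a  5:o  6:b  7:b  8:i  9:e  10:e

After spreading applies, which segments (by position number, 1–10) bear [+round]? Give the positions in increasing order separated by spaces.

From /o/ at 5 leftward: 4 /a/ → [+round]; 3 /a/ → [+round]; 2 /d/ transparent; 1 /e/ → [+round]; word edge.
Targets with no active source: positions 8 9 10 stay [-round].

1 3 4 5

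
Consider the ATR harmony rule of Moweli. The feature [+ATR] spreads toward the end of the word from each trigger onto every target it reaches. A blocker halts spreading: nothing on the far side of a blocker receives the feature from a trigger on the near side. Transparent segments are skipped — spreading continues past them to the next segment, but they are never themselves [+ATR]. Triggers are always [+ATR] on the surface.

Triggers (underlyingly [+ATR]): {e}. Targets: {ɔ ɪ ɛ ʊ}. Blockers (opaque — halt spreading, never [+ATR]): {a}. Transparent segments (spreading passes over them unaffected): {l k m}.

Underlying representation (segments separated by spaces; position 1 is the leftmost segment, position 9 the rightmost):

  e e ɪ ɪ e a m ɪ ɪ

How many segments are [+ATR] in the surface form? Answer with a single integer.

From /e/ at 1 rightward: 2 /e/ is itself a trigger — this domain ends here.
From /e/ at 2 rightward: 3 /ɪ/ → [+ATR]; 4 /ɪ/ → [+ATR]; 5 /e/ is itself a trigger — this domain ends here.
From /e/ at 5 rightward: 6 /a/ blocks.
Targets with no active source: positions 8 9 stay [-ATR].
[+ATR] positions on the surface: 1 2 3 4 5.

5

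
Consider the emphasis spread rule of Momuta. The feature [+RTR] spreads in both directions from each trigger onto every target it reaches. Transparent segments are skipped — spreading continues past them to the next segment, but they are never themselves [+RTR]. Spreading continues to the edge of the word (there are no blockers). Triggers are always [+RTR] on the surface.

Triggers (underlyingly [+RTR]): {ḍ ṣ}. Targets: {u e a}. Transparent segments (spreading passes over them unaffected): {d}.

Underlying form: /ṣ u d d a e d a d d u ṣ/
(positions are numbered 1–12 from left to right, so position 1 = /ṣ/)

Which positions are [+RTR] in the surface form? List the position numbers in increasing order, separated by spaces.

From /ṣ/ at 1 rightward: 2 /u/ → [+RTR]; 3 /d/ transparent; 4 /d/ transparent; 5 /a/ → [+RTR]; 6 /e/ → [+RTR]; 7 /d/ transparent; 8 /a/ → [+RTR]; 9 /d/ transparent; 10 /d/ transparent; 11 /u/ → [+RTR]; 12 /ṣ/ is itself a trigger — this domain ends here.
From /ṣ/ at 1 leftward: word edge.
From /ṣ/ at 12 rightward: word edge.
From /ṣ/ at 12 leftward: 11 /u/ → [+RTR]; 10 /d/ transparent; 9 /d/ transparent; 8 /a/ → [+RTR]; 7 /d/ transparent; 6 /e/ → [+RTR]; 5 /a/ → [+RTR]; 4 /d/ transparent; 3 /d/ transparent; 2 /u/ → [+RTR]; 1 /ṣ/ is itself a trigger — this domain ends here.

1 2 5 6 8 11 12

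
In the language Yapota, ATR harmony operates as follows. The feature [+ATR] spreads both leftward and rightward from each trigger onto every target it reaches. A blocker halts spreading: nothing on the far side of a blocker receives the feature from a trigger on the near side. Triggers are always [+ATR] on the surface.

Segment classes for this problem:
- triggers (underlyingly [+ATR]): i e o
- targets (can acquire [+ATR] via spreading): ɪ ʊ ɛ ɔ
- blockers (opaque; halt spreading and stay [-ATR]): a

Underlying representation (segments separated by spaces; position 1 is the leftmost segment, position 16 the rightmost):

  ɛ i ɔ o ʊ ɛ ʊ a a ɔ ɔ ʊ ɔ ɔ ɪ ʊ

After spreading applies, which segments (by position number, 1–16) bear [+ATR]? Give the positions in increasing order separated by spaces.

1 2 3 4 5 6 7

From /i/ at 2 rightward: 3 /ɔ/ → [+ATR]; 4 /o/ is itself a trigger — this domain ends here.
From /i/ at 2 leftward: 1 /ɛ/ → [+ATR]; word edge.
From /o/ at 4 rightward: 5 /ʊ/ → [+ATR]; 6 /ɛ/ → [+ATR]; 7 /ʊ/ → [+ATR]; 8 /a/ blocks.
From /o/ at 4 leftward: 3 /ɔ/ → [+ATR]; 2 /i/ is itself a trigger — this domain ends here.
Targets with no active source: positions 10 11 12 13 14 15 16 stay [-ATR].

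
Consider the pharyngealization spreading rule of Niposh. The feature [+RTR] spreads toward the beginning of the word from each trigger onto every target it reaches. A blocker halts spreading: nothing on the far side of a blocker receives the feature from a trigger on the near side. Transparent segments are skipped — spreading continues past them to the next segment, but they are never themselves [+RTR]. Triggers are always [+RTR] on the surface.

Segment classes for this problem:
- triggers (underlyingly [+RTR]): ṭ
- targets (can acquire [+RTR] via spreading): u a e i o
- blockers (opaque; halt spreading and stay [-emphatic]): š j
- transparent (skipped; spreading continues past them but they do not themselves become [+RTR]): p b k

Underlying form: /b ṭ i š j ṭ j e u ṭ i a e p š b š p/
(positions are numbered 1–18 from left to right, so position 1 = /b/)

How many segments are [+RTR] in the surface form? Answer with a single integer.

From /ṭ/ at 2 leftward: 1 /b/ transparent; word edge.
From /ṭ/ at 6 leftward: 5 /j/ blocks.
From /ṭ/ at 10 leftward: 9 /u/ → [+RTR]; 8 /e/ → [+RTR]; 7 /j/ blocks.
Targets with no active source: positions 3 11 12 13 stay [-emphatic].
[+RTR] positions on the surface: 2 6 8 9 10.

5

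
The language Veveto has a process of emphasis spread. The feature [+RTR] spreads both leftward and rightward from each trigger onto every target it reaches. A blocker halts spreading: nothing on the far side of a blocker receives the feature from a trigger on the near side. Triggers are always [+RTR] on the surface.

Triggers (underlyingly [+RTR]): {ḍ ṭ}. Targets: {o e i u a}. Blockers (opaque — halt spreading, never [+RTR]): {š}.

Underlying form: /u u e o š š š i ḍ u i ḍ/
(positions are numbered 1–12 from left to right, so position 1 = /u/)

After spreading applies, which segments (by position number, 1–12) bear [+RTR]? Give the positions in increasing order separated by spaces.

From /ḍ/ at 9 rightward: 10 /u/ → [+RTR]; 11 /i/ → [+RTR]; 12 /ḍ/ is itself a trigger — this domain ends here.
From /ḍ/ at 9 leftward: 8 /i/ → [+RTR]; 7 /š/ blocks.
From /ḍ/ at 12 rightward: word edge.
From /ḍ/ at 12 leftward: 11 /i/ → [+RTR]; 10 /u/ → [+RTR]; 9 /ḍ/ is itself a trigger — this domain ends here.
Targets with no active source: positions 1 2 3 4 stay [-emphatic].

8 9 10 11 12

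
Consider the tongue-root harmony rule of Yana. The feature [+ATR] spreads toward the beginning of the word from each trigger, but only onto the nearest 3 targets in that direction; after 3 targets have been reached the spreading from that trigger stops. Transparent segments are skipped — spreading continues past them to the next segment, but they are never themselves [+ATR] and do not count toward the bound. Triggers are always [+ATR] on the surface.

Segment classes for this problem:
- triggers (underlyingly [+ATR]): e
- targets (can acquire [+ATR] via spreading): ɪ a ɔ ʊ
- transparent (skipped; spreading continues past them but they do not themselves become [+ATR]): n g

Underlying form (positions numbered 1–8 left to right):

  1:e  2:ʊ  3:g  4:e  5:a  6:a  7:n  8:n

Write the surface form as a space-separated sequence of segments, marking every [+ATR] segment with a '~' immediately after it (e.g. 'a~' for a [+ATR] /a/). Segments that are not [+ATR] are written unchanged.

e~ ʊ~ g e~ a a n n

From /e/ at 1 leftward: word edge.
From /e/ at 4 leftward: 3 /g/ transparent; 2 /ʊ/ → [+ATR]; 1 /e/ is itself a trigger — this domain ends here.
Targets with no active source: positions 5 6 stay [-ATR].
[+ATR] positions on the surface: 1 2 4.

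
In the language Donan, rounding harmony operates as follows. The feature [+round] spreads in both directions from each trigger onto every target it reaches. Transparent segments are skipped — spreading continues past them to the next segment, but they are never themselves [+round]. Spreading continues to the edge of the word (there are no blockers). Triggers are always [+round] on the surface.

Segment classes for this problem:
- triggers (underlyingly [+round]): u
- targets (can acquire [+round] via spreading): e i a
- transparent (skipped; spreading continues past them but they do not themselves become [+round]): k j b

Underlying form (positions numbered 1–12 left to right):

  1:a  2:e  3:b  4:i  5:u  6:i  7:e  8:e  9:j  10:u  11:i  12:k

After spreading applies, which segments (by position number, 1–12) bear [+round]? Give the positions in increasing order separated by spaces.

1 2 4 5 6 7 8 10 11

From /u/ at 5 rightward: 6 /i/ → [+round]; 7 /e/ → [+round]; 8 /e/ → [+round]; 9 /j/ transparent; 10 /u/ is itself a trigger — this domain ends here.
From /u/ at 5 leftward: 4 /i/ → [+round]; 3 /b/ transparent; 2 /e/ → [+round]; 1 /a/ → [+round]; word edge.
From /u/ at 10 rightward: 11 /i/ → [+round]; 12 /k/ transparent; word edge.
From /u/ at 10 leftward: 9 /j/ transparent; 8 /e/ → [+round]; 7 /e/ → [+round]; 6 /i/ → [+round]; 5 /u/ is itself a trigger — this domain ends here.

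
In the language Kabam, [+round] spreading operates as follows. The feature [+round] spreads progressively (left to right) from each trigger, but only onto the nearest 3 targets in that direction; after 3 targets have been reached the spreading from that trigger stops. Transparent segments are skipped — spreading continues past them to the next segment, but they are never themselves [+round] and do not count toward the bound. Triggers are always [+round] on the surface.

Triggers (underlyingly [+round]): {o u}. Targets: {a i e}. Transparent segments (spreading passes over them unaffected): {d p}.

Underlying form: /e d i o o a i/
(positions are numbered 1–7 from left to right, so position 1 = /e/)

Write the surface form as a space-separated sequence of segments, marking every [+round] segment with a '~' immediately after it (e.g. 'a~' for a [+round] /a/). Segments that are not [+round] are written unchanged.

From /o/ at 4 rightward: 5 /o/ is itself a trigger — this domain ends here.
From /o/ at 5 rightward: 6 /a/ → [+round]; 7 /i/ → [+round]; word edge.
Targets with no active source: positions 1 3 stay [-round].
[+round] positions on the surface: 4 5 6 7.

e d i o~ o~ a~ i~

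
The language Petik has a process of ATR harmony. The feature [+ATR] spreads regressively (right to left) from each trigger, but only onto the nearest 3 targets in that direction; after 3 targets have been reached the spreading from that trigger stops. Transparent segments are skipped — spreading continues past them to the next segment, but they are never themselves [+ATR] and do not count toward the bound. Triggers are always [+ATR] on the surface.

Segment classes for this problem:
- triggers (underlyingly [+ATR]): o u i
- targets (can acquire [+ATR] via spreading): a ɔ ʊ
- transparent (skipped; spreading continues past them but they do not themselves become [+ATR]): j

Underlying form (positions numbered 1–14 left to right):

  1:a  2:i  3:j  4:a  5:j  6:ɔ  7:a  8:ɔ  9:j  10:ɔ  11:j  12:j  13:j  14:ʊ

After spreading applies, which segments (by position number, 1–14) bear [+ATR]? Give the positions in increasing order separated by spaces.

1 2

From /i/ at 2 leftward: 1 /a/ → [+ATR]; word edge.
Targets with no active source: positions 4 6 7 8 10 14 stay [-ATR].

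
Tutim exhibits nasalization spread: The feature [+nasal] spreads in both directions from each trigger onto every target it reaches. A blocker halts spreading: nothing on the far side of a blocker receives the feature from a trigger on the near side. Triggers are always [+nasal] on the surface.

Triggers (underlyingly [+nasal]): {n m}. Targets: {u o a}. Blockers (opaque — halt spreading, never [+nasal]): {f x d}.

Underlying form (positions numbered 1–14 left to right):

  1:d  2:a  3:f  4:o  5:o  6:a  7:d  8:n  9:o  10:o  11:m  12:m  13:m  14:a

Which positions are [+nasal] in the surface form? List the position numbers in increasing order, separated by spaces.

8 9 10 11 12 13 14

From /n/ at 8 rightward: 9 /o/ → [+nasal]; 10 /o/ → [+nasal]; 11 /m/ is itself a trigger — this domain ends here.
From /n/ at 8 leftward: 7 /d/ blocks.
From /m/ at 11 rightward: 12 /m/ is itself a trigger — this domain ends here.
From /m/ at 11 leftward: 10 /o/ → [+nasal]; 9 /o/ → [+nasal]; 8 /n/ is itself a trigger — this domain ends here.
From /m/ at 12 rightward: 13 /m/ is itself a trigger — this domain ends here.
From /m/ at 12 leftward: 11 /m/ is itself a trigger — this domain ends here.
From /m/ at 13 rightward: 14 /a/ → [+nasal]; word edge.
From /m/ at 13 leftward: 12 /m/ is itself a trigger — this domain ends here.
Targets with no active source: positions 2 4 5 6 stay [-nasal].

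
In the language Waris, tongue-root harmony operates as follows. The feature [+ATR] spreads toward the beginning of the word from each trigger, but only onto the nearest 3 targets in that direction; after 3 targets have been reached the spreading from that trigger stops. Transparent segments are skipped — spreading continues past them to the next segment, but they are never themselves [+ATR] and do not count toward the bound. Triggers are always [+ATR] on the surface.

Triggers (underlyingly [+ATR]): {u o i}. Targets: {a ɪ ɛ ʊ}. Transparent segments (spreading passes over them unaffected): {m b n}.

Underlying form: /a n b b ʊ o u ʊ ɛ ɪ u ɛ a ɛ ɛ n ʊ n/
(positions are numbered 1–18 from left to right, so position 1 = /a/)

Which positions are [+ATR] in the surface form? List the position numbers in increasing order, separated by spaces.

1 5 6 7 8 9 10 11

From /o/ at 6 leftward: 5 /ʊ/ → [+ATR]; 4 /b/ transparent; 3 /b/ transparent; 2 /n/ transparent; 1 /a/ → [+ATR]; word edge.
From /u/ at 7 leftward: 6 /o/ is itself a trigger — this domain ends here.
From /u/ at 11 leftward: 10 /ɪ/ → [+ATR]; 9 /ɛ/ → [+ATR]; 8 /ʊ/ → [+ATR]; bound reached.
Targets with no active source: positions 12 13 14 15 17 stay [-ATR].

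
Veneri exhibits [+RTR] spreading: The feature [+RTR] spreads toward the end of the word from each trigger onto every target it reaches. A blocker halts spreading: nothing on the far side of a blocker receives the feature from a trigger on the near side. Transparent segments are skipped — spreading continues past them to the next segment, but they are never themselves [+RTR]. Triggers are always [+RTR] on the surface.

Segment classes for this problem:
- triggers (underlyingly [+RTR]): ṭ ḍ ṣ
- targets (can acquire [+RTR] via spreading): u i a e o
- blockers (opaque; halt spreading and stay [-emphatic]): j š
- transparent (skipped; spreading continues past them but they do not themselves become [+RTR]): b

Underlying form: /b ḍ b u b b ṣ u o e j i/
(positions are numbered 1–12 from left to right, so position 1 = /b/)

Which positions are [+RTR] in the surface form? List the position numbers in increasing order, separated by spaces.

From /ḍ/ at 2 rightward: 3 /b/ transparent; 4 /u/ → [+RTR]; 5 /b/ transparent; 6 /b/ transparent; 7 /ṣ/ is itself a trigger — this domain ends here.
From /ṣ/ at 7 rightward: 8 /u/ → [+RTR]; 9 /o/ → [+RTR]; 10 /e/ → [+RTR]; 11 /j/ blocks.
Target with no active source: position 12 stays [-emphatic].

2 4 7 8 9 10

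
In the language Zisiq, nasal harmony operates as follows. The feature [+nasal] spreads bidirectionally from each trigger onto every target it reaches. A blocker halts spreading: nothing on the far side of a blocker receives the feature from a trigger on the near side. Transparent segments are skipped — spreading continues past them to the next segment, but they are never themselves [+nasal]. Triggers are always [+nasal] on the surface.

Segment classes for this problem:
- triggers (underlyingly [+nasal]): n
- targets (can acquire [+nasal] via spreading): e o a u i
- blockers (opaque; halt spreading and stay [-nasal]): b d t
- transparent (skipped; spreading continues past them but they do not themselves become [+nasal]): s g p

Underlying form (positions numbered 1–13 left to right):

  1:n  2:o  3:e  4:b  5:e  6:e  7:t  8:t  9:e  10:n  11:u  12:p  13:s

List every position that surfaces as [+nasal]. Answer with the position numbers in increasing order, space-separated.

From /n/ at 1 rightward: 2 /o/ → [+nasal]; 3 /e/ → [+nasal]; 4 /b/ blocks.
From /n/ at 1 leftward: word edge.
From /n/ at 10 rightward: 11 /u/ → [+nasal]; 12 /p/ transparent; 13 /s/ transparent; word edge.
From /n/ at 10 leftward: 9 /e/ → [+nasal]; 8 /t/ blocks.
Targets with no active source: positions 5 6 stay [-nasal].

1 2 3 9 10 11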